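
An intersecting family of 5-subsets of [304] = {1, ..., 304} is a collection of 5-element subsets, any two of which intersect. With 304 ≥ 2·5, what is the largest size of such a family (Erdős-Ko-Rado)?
max |F| = C(303, 4) = 344291325

Erdős-Ko-Rado (1961): when n ≥ 2k, max |F| = C(n−1, k−1). The bound is attained by the star {A : i ∈ A} for any fixed i ∈ [n]. Here C(304−1, 5−1) = C(303, 4) = 344291325.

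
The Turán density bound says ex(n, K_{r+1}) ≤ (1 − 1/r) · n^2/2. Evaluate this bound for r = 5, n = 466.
Turán density bound = (4/5) · 466^2/2 = 434312/5 ≈ 86862.4

Turán's theorem: ex(n, K_{r+1}) is achieved by the complete r-partite Turán graph T(n, r) with parts as balanced as possible, and is at most (1 − 1/r) · n^2/2. For r = 5, n = 466: the density bound is (4/5) · 217156/2 = 434312/5 ≈ 86862.4. The integer-valued extremum is e(T(466, 5)) = 86862, which is strictly less than the density bound 434312/5 since 5 ∤ 466 (the parts of T(466, 5) cannot all be equal).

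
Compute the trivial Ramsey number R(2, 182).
R(2, 182) = 182

R(2, k) = k for all k ≥ 2: in a 2-colouring of K_k, either some edge is red (a red K_2) or all edges are blue (a blue K_k). And K_{181} coloured all-blue has no blue K_182, so R(2, 182) > 181. Hence R(2, 182) = 182.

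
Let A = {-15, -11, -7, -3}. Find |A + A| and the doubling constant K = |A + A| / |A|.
K = |A + A| / |A| = 7/4

Enumerate A + A = {a + b : a, b ∈ A}. With |A| = 4, there are |A|^2 = 16 ordered sum pairs; collecting distinct values, A + A = {-30, -26, -22, -18, -14, -10, -6}, so |A + A| = 7. Thus K = 7/4. Here |A + A| = 2|A| − 1 = 7, the minimum possible — so K = 7/4 is minimal, which holds iff A is an arithmetic progression.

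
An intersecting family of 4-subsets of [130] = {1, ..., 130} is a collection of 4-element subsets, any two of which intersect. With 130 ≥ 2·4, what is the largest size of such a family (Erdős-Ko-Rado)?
max |F| = C(129, 3) = 349504

Erdős-Ko-Rado (1961): when n ≥ 2k, max |F| = C(n−1, k−1). The bound is attained by the star {A : i ∈ A} for any fixed i ∈ [n]. Here C(130−1, 4−1) = C(129, 3) = 349504.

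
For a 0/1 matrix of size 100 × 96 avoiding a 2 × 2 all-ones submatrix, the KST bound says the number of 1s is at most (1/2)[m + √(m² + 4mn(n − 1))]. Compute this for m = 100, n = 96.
z(100, 96; 2, 2) ≤ (1/2)[100 + √(100² + 4·100·96·95)] = (1/2)[100 + √3658000] = 1006.2949

Kővári–Sós–Turán: let r_1, ..., r_100 be the row sums and z = Σ r_i the total number of 1s. Each pair of columns can share at most one row with both entries 1 (else a 2×2 all-ones block appears), so Σ_i C(r_i, 2) ≤ C(96, 2) = 4560. By convexity Σ_i C(r_i, 2) ≥ 100·C(z/100, 2) = z(z − 100)/(2·100), giving z² − 100z − 100·96·95 ≤ 0 and hence z ≤ (1/2)[100 + √(10000 + 4·912000)] = (1/2)[100 + √3658000] ≈ (1/2)(100 + 1912.5899) = 1006.2949.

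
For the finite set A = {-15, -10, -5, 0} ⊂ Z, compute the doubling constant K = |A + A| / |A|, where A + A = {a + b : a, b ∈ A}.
K = |A + A| / |A| = 7/4

Enumerate A + A = {a + b : a, b ∈ A}. With |A| = 4, there are |A|^2 = 16 ordered sum pairs; collecting distinct values, A + A = {-30, -25, -20, -15, -10, -5, 0}, so |A + A| = 7. Thus K = 7/4. Here |A + A| = 2|A| − 1 = 7, the minimum possible — so K = 7/4 is minimal, which holds iff A is an arithmetic progression.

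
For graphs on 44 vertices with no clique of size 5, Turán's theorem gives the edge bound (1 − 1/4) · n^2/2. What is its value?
Turán density bound = (3/4) · 44^2/2 = 726

Turán's theorem: ex(n, K_{r+1}) is achieved by the complete r-partite Turán graph T(n, r) with parts as balanced as possible, and is at most (1 − 1/r) · n^2/2. For r = 4, n = 44: the density bound is (3/4) · 1936/2 = 726. Since 4 ∣ 44, the Turán graph T(44, 4) has parts of equal size 11, and its edge count e(T(44, 4)) = 726 attains the density bound exactly.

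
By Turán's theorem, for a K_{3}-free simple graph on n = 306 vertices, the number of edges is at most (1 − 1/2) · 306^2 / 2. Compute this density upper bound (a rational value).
Turán density bound = (1/2) · 306^2/2 = 23409

Turán's theorem: ex(n, K_{r+1}) is achieved by the complete r-partite Turán graph T(n, r) with parts as balanced as possible, and is at most (1 − 1/r) · n^2/2. For r = 2, n = 306: the density bound is (1/2) · 93636/2 = 23409. Since 2 ∣ 306, the Turán graph T(306, 2) has parts of equal size 153, and its edge count e(T(306, 2)) = 23409 attains the density bound exactly.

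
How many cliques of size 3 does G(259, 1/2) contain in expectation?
E[# K_3] = C(259, 3) · (1/2)^C(3, 2) = 2862209 / 2^3 = 357776.125

For each 3-subset S of vertices (there are C(259, 3) = 2862209 such S), let X_S = 1 if S induces a K_3 (all C(3, 2) = 3 edges present). Then P(X_S = 1) = (1/2)^3 = 1/8. By linearity of expectation, E[# K_3] = C(259, 3) · (1/2)^3 = 2862209 / 8 = 357776.125.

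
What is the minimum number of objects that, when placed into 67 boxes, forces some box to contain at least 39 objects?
n = (39 − 1)·67 + 1 = 2547

By the generalised pigeonhole principle, to guarantee some box contains ≥ r objects we need more than (r − 1) · k objects total. Threshold: n = (r − 1) · k + 1. With r = 39 and k = 67: n = 38 · 67 + 1 = 2546 + 1 = 2547. For n = 2546 = 38 · 67, we can put exactly 38 objects in every box, avoiding 39 in any single one — so 2547 is tight.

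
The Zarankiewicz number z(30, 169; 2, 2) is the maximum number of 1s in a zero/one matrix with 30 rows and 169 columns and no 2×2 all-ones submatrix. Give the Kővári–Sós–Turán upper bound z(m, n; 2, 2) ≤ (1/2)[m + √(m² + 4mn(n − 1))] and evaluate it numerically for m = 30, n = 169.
z(30, 169; 2, 2) ≤ (1/2)[30 + √(30² + 4·30·169·168)] = (1/2)[30 + √3407940] = 938.0303

Kővári–Sós–Turán: let r_1, ..., r_30 be the row sums and z = Σ r_i the total number of 1s. Each pair of columns can share at most one row with both entries 1 (else a 2×2 all-ones block appears), so Σ_i C(r_i, 2) ≤ C(169, 2) = 14196. By convexity Σ_i C(r_i, 2) ≥ 30·C(z/30, 2) = z(z − 30)/(2·30), giving z² − 30z − 30·169·168 ≤ 0 and hence z ≤ (1/2)[30 + √(900 + 4·851760)] = (1/2)[30 + √3407940] ≈ (1/2)(30 + 1846.0607) = 938.0303.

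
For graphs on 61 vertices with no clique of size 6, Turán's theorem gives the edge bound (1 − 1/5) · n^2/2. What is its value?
Turán density bound = (4/5) · 61^2/2 = 7442/5 ≈ 1488.4

Turán's theorem: ex(n, K_{r+1}) is achieved by the complete r-partite Turán graph T(n, r) with parts as balanced as possible, and is at most (1 − 1/r) · n^2/2. For r = 5, n = 61: the density bound is (4/5) · 3721/2 = 7442/5 ≈ 1488.4. The integer-valued extremum is e(T(61, 5)) = 1488, which is strictly less than the density bound 7442/5 since 5 ∤ 61 (the parts of T(61, 5) cannot all be equal).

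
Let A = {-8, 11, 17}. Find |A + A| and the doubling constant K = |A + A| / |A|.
K = |A + A| / |A| = 6/3 = 2

Enumerate A + A = {a + b : a, b ∈ A}. With |A| = 3, there are |A|^2 = 9 ordered sum pairs; collecting distinct values, A + A = {-16, 3, 9, 22, 28, 34}, so |A + A| = 6. Thus K = 6/3 = 2. For comparison, the minimum possible |A + A| over all 3-element sets is 2·3 − 1 = 5 (so min K = 5/3), attained only by arithmetic progressions.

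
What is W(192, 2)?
W(192, 2) = 192 + 1 = 193

A 2-term AP is any pair of integers, so a monochromatic 2-AP exists iff some colour is used at least twice. With 192 colours, the colouring i ↦ i on {1, ..., 192} uses each colour once, avoiding any monochromatic pair, so W(192, 2) > 192. For {1, ..., 193}, pigeonhole forces two integers of the same colour, which form a monochromatic 2-AP. Hence W(192, 2) = 193.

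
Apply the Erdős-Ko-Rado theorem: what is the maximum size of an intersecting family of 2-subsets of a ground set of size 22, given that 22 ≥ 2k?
max |F| = C(21, 1) = 21

Erdős-Ko-Rado (1961): when n ≥ 2k, max |F| = C(n−1, k−1). The bound is attained by the star {A : i ∈ A} for any fixed i ∈ [n]. Here C(22−1, 2−1) = C(21, 1) = 21.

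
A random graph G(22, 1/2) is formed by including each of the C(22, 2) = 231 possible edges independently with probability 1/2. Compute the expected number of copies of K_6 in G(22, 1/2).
E[# K_6] = C(22, 6) · (1/2)^C(6, 2) = 74613 / 2^15 ≈ 2.277008

For each 6-subset S of vertices (there are C(22, 6) = 74613 such S), let X_S = 1 if S induces a K_6 (all C(6, 2) = 15 edges present). Then P(X_S = 1) = (1/2)^15 = 1/32768. By linearity of expectation, E[# K_6] = C(22, 6) · (1/2)^15 = 74613 / 32768 ≈ 2.277008.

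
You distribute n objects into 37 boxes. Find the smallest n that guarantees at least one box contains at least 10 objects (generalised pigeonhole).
n = (10 − 1)·37 + 1 = 334

By the generalised pigeonhole principle, to guarantee some box contains ≥ r objects we need more than (r − 1) · k objects total. Threshold: n = (r − 1) · k + 1. With r = 10 and k = 37: n = 9 · 37 + 1 = 333 + 1 = 334. For n = 333 = 9 · 37, we can put exactly 9 objects in every box, avoiding 10 in any single one — so 334 is tight.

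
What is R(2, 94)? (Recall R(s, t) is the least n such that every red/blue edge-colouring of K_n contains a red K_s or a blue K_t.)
R(2, 94) = 94

R(2, k) = k for all k ≥ 2: in a 2-colouring of K_k, either some edge is red (a red K_2) or all edges are blue (a blue K_k). And K_{93} coloured all-blue has no blue K_94, so R(2, 94) > 93. Hence R(2, 94) = 94.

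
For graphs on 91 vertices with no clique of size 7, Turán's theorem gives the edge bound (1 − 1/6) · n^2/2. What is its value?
Turán density bound = (5/6) · 91^2/2 = 41405/12 ≈ 3450.4167

Turán's theorem: ex(n, K_{r+1}) is achieved by the complete r-partite Turán graph T(n, r) with parts as balanced as possible, and is at most (1 − 1/r) · n^2/2. For r = 6, n = 91: the density bound is (5/6) · 8281/2 = 41405/12 ≈ 3450.4167. The integer-valued extremum is e(T(91, 6)) = 3450, which is strictly less than the density bound 41405/12 since 6 ∤ 91 (the parts of T(91, 6) cannot all be equal).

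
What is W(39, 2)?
W(39, 2) = 39 + 1 = 40

A 2-term AP is any pair of integers, so a monochromatic 2-AP exists iff some colour is used at least twice. With 39 colours, the colouring i ↦ i on {1, ..., 39} uses each colour once, avoiding any monochromatic pair, so W(39, 2) > 39. For {1, ..., 40}, pigeonhole forces two integers of the same colour, which form a monochromatic 2-AP. Hence W(39, 2) = 40.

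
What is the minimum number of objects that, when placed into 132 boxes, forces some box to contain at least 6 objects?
n = (6 − 1)·132 + 1 = 661

By the generalised pigeonhole principle, to guarantee some box contains ≥ r objects we need more than (r − 1) · k objects total. Threshold: n = (r − 1) · k + 1. With r = 6 and k = 132: n = 5 · 132 + 1 = 660 + 1 = 661. For n = 660 = 5 · 132, we can put exactly 5 objects in every box, avoiding 6 in any single one — so 661 is tight.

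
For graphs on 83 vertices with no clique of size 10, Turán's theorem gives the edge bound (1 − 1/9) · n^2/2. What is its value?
Turán density bound = (8/9) · 83^2/2 = 27556/9 ≈ 3061.7778

Turán's theorem: ex(n, K_{r+1}) is achieved by the complete r-partite Turán graph T(n, r) with parts as balanced as possible, and is at most (1 − 1/r) · n^2/2. For r = 9, n = 83: the density bound is (8/9) · 6889/2 = 27556/9 ≈ 3061.7778. The integer-valued extremum is e(T(83, 9)) = 3061, which is strictly less than the density bound 27556/9 since 9 ∤ 83 (the parts of T(83, 9) cannot all be equal).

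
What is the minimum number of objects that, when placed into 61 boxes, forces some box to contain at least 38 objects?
n = (38 − 1)·61 + 1 = 2258

By the generalised pigeonhole principle, to guarantee some box contains ≥ r objects we need more than (r − 1) · k objects total. Threshold: n = (r − 1) · k + 1. With r = 38 and k = 61: n = 37 · 61 + 1 = 2257 + 1 = 2258. For n = 2257 = 37 · 61, we can put exactly 37 objects in every box, avoiding 38 in any single one — so 2258 is tight.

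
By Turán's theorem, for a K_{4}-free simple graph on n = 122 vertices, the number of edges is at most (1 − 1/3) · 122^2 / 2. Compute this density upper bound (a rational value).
Turán density bound = (2/3) · 122^2/2 = 14884/3 ≈ 4961.3333

Turán's theorem: ex(n, K_{r+1}) is achieved by the complete r-partite Turán graph T(n, r) with parts as balanced as possible, and is at most (1 − 1/r) · n^2/2. For r = 3, n = 122: the density bound is (2/3) · 14884/2 = 14884/3 ≈ 4961.3333. The integer-valued extremum is e(T(122, 3)) = 4961, which is strictly less than the density bound 14884/3 since 3 ∤ 122 (the parts of T(122, 3) cannot all be equal).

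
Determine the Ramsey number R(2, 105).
R(2, 105) = 105

R(2, k) = k for all k ≥ 2: in a 2-colouring of K_k, either some edge is red (a red K_2) or all edges are blue (a blue K_k). And K_{104} coloured all-blue has no blue K_105, so R(2, 105) > 104. Hence R(2, 105) = 105.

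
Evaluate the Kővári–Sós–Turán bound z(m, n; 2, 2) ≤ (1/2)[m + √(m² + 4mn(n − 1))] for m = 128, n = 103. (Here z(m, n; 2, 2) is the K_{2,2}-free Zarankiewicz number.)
z(128, 103; 2, 2) ≤ (1/2)[128 + √(128² + 4·128·103·102)] = (1/2)[128 + √5395456] = 1225.406

Kővári–Sós–Turán: let r_1, ..., r_128 be the row sums and z = Σ r_i the total number of 1s. Each pair of columns can share at most one row with both entries 1 (else a 2×2 all-ones block appears), so Σ_i C(r_i, 2) ≤ C(103, 2) = 5253. By convexity Σ_i C(r_i, 2) ≥ 128·C(z/128, 2) = z(z − 128)/(2·128), giving z² − 128z − 128·103·102 ≤ 0 and hence z ≤ (1/2)[128 + √(16384 + 4·1344768)] = (1/2)[128 + √5395456] ≈ (1/2)(128 + 2322.8121) = 1225.406.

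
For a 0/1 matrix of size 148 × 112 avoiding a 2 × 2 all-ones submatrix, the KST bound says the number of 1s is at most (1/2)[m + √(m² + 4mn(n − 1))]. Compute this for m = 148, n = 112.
z(148, 112; 2, 2) ≤ (1/2)[148 + √(148² + 4·148·112·111)] = (1/2)[148 + √7381648] = 1432.4594

Kővári–Sós–Turán: let r_1, ..., r_148 be the row sums and z = Σ r_i the total number of 1s. Each pair of columns can share at most one row with both entries 1 (else a 2×2 all-ones block appears), so Σ_i C(r_i, 2) ≤ C(112, 2) = 6216. By convexity Σ_i C(r_i, 2) ≥ 148·C(z/148, 2) = z(z − 148)/(2·148), giving z² − 148z − 148·112·111 ≤ 0 and hence z ≤ (1/2)[148 + √(21904 + 4·1839936)] = (1/2)[148 + √7381648] ≈ (1/2)(148 + 2716.9188) = 1432.4594.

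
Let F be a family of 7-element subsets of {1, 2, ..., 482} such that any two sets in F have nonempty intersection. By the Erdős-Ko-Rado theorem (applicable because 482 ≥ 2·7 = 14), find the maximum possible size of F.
max |F| = C(481, 6) = 16670267127696

Erdős-Ko-Rado (1961): when n ≥ 2k, max |F| = C(n−1, k−1). The bound is attained by the star {A : i ∈ A} for any fixed i ∈ [n]. Here C(482−1, 7−1) = C(481, 6) = 16670267127696.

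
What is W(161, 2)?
W(161, 2) = 161 + 1 = 162

A 2-term AP is any pair of integers, so a monochromatic 2-AP exists iff some colour is used at least twice. With 161 colours, the colouring i ↦ i on {1, ..., 161} uses each colour once, avoiding any monochromatic pair, so W(161, 2) > 161. For {1, ..., 162}, pigeonhole forces two integers of the same colour, which form a monochromatic 2-AP. Hence W(161, 2) = 162.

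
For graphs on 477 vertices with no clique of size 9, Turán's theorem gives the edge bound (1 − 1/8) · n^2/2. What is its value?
Turán density bound = (7/8) · 477^2/2 = 1592703/16 ≈ 99543.9375

Turán's theorem: ex(n, K_{r+1}) is achieved by the complete r-partite Turán graph T(n, r) with parts as balanced as possible, and is at most (1 − 1/r) · n^2/2. For r = 8, n = 477: the density bound is (7/8) · 227529/2 = 1592703/16 ≈ 99543.9375. The integer-valued extremum is e(T(477, 8)) = 99543, which is strictly less than the density bound 1592703/16 since 8 ∤ 477 (the parts of T(477, 8) cannot all be equal).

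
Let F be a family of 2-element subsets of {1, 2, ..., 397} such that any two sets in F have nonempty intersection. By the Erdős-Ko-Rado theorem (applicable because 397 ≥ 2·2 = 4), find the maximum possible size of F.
max |F| = C(396, 1) = 396

The Erdős-Ko-Rado theorem states: for n ≥ 2k, an intersecting family of k-subsets of an n-element set has size at most C(n − 1, k − 1), with equality for 'star' families {A ⊆ [n] : |A| = k, i ∈ A} (fix an element i). For n = 397, k = 2: C(396, 1) = 396.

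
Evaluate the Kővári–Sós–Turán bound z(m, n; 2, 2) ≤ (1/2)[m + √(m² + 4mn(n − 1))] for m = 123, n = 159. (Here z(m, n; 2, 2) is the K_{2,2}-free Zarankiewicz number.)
z(123, 159; 2, 2) ≤ (1/2)[123 + √(123² + 4·123·159·158)] = (1/2)[123 + √12375153] = 1820.4168

Kővári–Sós–Turán: let r_1, ..., r_123 be the row sums and z = Σ r_i the total number of 1s. Each pair of columns can share at most one row with both entries 1 (else a 2×2 all-ones block appears), so Σ_i C(r_i, 2) ≤ C(159, 2) = 12561. By convexity Σ_i C(r_i, 2) ≥ 123·C(z/123, 2) = z(z − 123)/(2·123), giving z² − 123z − 123·159·158 ≤ 0 and hence z ≤ (1/2)[123 + √(15129 + 4·3090006)] = (1/2)[123 + √12375153] ≈ (1/2)(123 + 3517.8336) = 1820.4168.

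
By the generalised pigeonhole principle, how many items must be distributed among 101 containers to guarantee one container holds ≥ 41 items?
n = (41 − 1)·101 + 1 = 4041

By the generalised pigeonhole principle, to guarantee some box contains ≥ r objects we need more than (r − 1) · k objects total. Threshold: n = (r − 1) · k + 1. With r = 41 and k = 101: n = 40 · 101 + 1 = 4040 + 1 = 4041. For n = 4040 = 40 · 101, we can put exactly 40 objects in every box, avoiding 41 in any single one — so 4041 is tight.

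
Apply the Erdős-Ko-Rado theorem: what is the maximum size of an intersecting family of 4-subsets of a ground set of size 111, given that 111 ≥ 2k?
max |F| = C(110, 3) = 215820

Erdős-Ko-Rado (1961): when n ≥ 2k, max |F| = C(n−1, k−1). The bound is attained by the star {A : i ∈ A} for any fixed i ∈ [n]. Here C(111−1, 4−1) = C(110, 3) = 215820.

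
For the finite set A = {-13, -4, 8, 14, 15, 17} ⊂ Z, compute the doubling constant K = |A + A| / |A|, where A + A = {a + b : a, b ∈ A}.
K = |A + A| / |A| = 20/6 = 10/3

Enumerate A + A = {a + b : a, b ∈ A}. With |A| = 6, there are |A|^2 = 36 ordered sum pairs; collecting distinct values, A + A = {-26, -17, -8, -5, 1, 2, 4, 10, 11, 13, 16, 22, 23, 25, 28, 29, 30, 31, 32, 34}, so |A + A| = 20. Thus K = 20/6 = 10/3. For comparison, the minimum possible |A + A| over all 6-element sets is 2·6 − 1 = 11 (so min K = 11/6), attained only by arithmetic progressions.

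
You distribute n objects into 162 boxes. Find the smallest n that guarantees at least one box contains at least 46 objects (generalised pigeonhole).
n = (46 − 1)·162 + 1 = 7291

By the generalised pigeonhole principle, to guarantee some box contains ≥ r objects we need more than (r − 1) · k objects total. Threshold: n = (r − 1) · k + 1. With r = 46 and k = 162: n = 45 · 162 + 1 = 7290 + 1 = 7291. For n = 7290 = 45 · 162, we can put exactly 45 objects in every box, avoiding 46 in any single one — so 7291 is tight.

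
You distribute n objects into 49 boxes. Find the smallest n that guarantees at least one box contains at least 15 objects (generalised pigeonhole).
n = (15 − 1)·49 + 1 = 687

By the generalised pigeonhole principle, to guarantee some box contains ≥ r objects we need more than (r − 1) · k objects total. Threshold: n = (r − 1) · k + 1. With r = 15 and k = 49: n = 14 · 49 + 1 = 686 + 1 = 687. For n = 686 = 14 · 49, we can put exactly 14 objects in every box, avoiding 15 in any single one — so 687 is tight.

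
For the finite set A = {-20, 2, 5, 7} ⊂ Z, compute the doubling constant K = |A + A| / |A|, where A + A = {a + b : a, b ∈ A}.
K = |A + A| / |A| = 10/4 = 5/2

Enumerate A + A = {a + b : a, b ∈ A}. With |A| = 4, there are |A|^2 = 16 ordered sum pairs; collecting distinct values, A + A = {-40, -18, -15, -13, 4, 7, 9, 10, 12, 14}, so |A + A| = 10. Thus K = 10/4 = 5/2. For comparison, the minimum possible |A + A| over all 4-element sets is 2·4 − 1 = 7 (so min K = 7/4), attained only by arithmetic progressions.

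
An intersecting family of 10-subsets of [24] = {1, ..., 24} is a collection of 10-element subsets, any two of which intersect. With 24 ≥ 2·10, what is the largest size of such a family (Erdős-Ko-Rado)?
max |F| = C(23, 9) = 817190

Erdős-Ko-Rado (1961): when n ≥ 2k, max |F| = C(n−1, k−1). The bound is attained by the star {A : i ∈ A} for any fixed i ∈ [n]. Here C(24−1, 10−1) = C(23, 9) = 817190.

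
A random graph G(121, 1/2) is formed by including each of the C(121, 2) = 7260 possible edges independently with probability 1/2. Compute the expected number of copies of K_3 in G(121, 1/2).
E[# K_3] = C(121, 3) · (1/2)^C(3, 2) = 287980 / 2^3 = 71995/2 = 35997.5

For each 3-subset S of vertices (there are C(121, 3) = 287980 such S), let X_S = 1 if S induces a K_3 (all C(3, 2) = 3 edges present). Then P(X_S = 1) = (1/2)^3 = 1/8. By linearity of expectation, E[# K_3] = C(121, 3) · (1/2)^3 = 287980 / 8 = 71995/2 = 35997.5.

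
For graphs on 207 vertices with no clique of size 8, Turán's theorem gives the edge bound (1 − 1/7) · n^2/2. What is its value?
Turán density bound = (6/7) · 207^2/2 = 128547/7 ≈ 18363.8571

Turán's theorem: ex(n, K_{r+1}) is achieved by the complete r-partite Turán graph T(n, r) with parts as balanced as possible, and is at most (1 − 1/r) · n^2/2. For r = 7, n = 207: the density bound is (6/7) · 42849/2 = 128547/7 ≈ 18363.8571. The integer-valued extremum is e(T(207, 7)) = 18363, which is strictly less than the density bound 128547/7 since 7 ∤ 207 (the parts of T(207, 7) cannot all be equal).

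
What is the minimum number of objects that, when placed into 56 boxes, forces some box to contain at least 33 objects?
n = (33 − 1)·56 + 1 = 1793

By the generalised pigeonhole principle, to guarantee some box contains ≥ r objects we need more than (r − 1) · k objects total. Threshold: n = (r − 1) · k + 1. With r = 33 and k = 56: n = 32 · 56 + 1 = 1792 + 1 = 1793. For n = 1792 = 32 · 56, we can put exactly 32 objects in every box, avoiding 33 in any single one — so 1793 is tight.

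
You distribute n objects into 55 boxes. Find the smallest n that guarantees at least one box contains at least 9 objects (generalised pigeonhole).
n = (9 − 1)·55 + 1 = 441

By the generalised pigeonhole principle, to guarantee some box contains ≥ r objects we need more than (r − 1) · k objects total. Threshold: n = (r − 1) · k + 1. With r = 9 and k = 55: n = 8 · 55 + 1 = 440 + 1 = 441. For n = 440 = 8 · 55, we can put exactly 8 objects in every box, avoiding 9 in any single one — so 441 is tight.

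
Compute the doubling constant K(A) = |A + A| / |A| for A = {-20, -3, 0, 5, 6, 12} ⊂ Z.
K = |A + A| / |A| = 20/6 = 10/3

Enumerate A + A = {a + b : a, b ∈ A}. With |A| = 6, there are |A|^2 = 36 ordered sum pairs; collecting distinct values, A + A = {-40, -23, -20, -15, -14, -8, -6, -3, 0, 2, 3, 5, 6, 9, 10, 11, 12, 17, 18, 24}, so |A + A| = 20. Thus K = 20/6 = 10/3. For comparison, the minimum possible |A + A| over all 6-element sets is 2·6 − 1 = 11 (so min K = 11/6), attained only by arithmetic progressions.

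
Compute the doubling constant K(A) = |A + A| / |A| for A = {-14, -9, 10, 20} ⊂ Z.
K = |A + A| / |A| = 10/4 = 5/2

Enumerate A + A = {a + b : a, b ∈ A}. With |A| = 4, there are |A|^2 = 16 ordered sum pairs; collecting distinct values, A + A = {-28, -23, -18, -4, 1, 6, 11, 20, 30, 40}, so |A + A| = 10. Thus K = 10/4 = 5/2. For comparison, the minimum possible |A + A| over all 4-element sets is 2·4 − 1 = 7 (so min K = 7/4), attained only by arithmetic progressions.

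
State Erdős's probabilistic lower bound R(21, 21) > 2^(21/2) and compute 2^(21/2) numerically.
2^(21/2) = 1448.1547; so R(21, 21) > 1448.1547

Colour each edge of K_n uniformly at random with red/blue. The expected number of monochromatic K_21 is C(n, 21) · 2 · 2^(−C(21,2)). If C(n, 21) · 2^(1 − C(21,2)) < 1, then with positive probability no monochromatic K_21 exists, so R(21, 21) > n. The standard estimate C(n, 21) ≤ n^21/21! shows this inequality holds whenever n ≤ 2^(21/2) (since 21! · 2^(C(21,2) − 1) > 2^(21^2/2) ≥ n^21). Hence R(21, 21) > 2^(21/2) = 1448.1547.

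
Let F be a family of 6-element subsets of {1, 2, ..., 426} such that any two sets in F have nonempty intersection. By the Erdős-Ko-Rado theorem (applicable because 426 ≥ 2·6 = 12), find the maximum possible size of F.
max |F| = C(425, 5) = 112851790710

The Erdős-Ko-Rado theorem states: for n ≥ 2k, an intersecting family of k-subsets of an n-element set has size at most C(n − 1, k − 1), with equality for 'star' families {A ⊆ [n] : |A| = k, i ∈ A} (fix an element i). For n = 426, k = 6: C(425, 5) = 112851790710.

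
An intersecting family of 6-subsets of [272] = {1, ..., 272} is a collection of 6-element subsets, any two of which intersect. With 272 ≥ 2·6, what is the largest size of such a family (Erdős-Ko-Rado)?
max |F| = C(271, 5) = 11736811899

The Erdős-Ko-Rado theorem states: for n ≥ 2k, an intersecting family of k-subsets of an n-element set has size at most C(n − 1, k − 1), with equality for 'star' families {A ⊆ [n] : |A| = k, i ∈ A} (fix an element i). For n = 272, k = 6: C(271, 5) = 11736811899.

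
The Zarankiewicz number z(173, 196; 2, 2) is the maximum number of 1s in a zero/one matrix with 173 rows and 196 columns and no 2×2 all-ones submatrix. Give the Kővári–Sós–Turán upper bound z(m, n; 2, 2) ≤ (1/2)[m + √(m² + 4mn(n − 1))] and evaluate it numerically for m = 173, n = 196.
z(173, 196; 2, 2) ≤ (1/2)[173 + √(173² + 4·173·196·195)] = (1/2)[173 + √26478169] = 2659.3471

Kővári–Sós–Turán: let r_1, ..., r_173 be the row sums and z = Σ r_i the total number of 1s. Each pair of columns can share at most one row with both entries 1 (else a 2×2 all-ones block appears), so Σ_i C(r_i, 2) ≤ C(196, 2) = 19110. By convexity Σ_i C(r_i, 2) ≥ 173·C(z/173, 2) = z(z − 173)/(2·173), giving z² − 173z − 173·196·195 ≤ 0 and hence z ≤ (1/2)[173 + √(29929 + 4·6612060)] = (1/2)[173 + √26478169] ≈ (1/2)(173 + 5145.6942) = 2659.3471.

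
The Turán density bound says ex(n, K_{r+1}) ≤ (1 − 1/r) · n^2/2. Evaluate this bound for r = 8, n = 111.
Turán density bound = (7/8) · 111^2/2 = 86247/16 ≈ 5390.4375

Turán's theorem: ex(n, K_{r+1}) is achieved by the complete r-partite Turán graph T(n, r) with parts as balanced as possible, and is at most (1 − 1/r) · n^2/2. For r = 8, n = 111: the density bound is (7/8) · 12321/2 = 86247/16 ≈ 5390.4375. The integer-valued extremum is e(T(111, 8)) = 5390, which is strictly less than the density bound 86247/16 since 8 ∤ 111 (the parts of T(111, 8) cannot all be equal).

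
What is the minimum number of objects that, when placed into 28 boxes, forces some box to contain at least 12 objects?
n = (12 − 1)·28 + 1 = 309

By the generalised pigeonhole principle, to guarantee some box contains ≥ r objects we need more than (r − 1) · k objects total. Threshold: n = (r − 1) · k + 1. With r = 12 and k = 28: n = 11 · 28 + 1 = 308 + 1 = 309. For n = 308 = 11 · 28, we can put exactly 11 objects in every box, avoiding 12 in any single one — so 309 is tight.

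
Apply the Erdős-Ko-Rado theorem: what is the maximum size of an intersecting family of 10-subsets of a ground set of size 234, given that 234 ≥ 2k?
max |F| = C(233, 9) = 4769884167925525

The Erdős-Ko-Rado theorem states: for n ≥ 2k, an intersecting family of k-subsets of an n-element set has size at most C(n − 1, k − 1), with equality for 'star' families {A ⊆ [n] : |A| = k, i ∈ A} (fix an element i). For n = 234, k = 10: C(233, 9) = 4769884167925525.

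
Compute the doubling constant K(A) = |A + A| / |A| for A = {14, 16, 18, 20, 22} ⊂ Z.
K = |A + A| / |A| = 9/5

Enumerate A + A = {a + b : a, b ∈ A}. With |A| = 5, there are |A|^2 = 25 ordered sum pairs; collecting distinct values, A + A = {28, 30, 32, 34, 36, 38, 40, 42, 44}, so |A + A| = 9. Thus K = 9/5. Here |A + A| = 2|A| − 1 = 9, the minimum possible — so K = 9/5 is minimal, which holds iff A is an arithmetic progression.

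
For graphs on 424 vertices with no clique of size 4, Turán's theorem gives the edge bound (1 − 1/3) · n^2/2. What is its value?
Turán density bound = (2/3) · 424^2/2 = 179776/3 ≈ 59925.3333

Turán's theorem: ex(n, K_{r+1}) is achieved by the complete r-partite Turán graph T(n, r) with parts as balanced as possible, and is at most (1 − 1/r) · n^2/2. For r = 3, n = 424: the density bound is (2/3) · 179776/2 = 179776/3 ≈ 59925.3333. The integer-valued extremum is e(T(424, 3)) = 59925, which is strictly less than the density bound 179776/3 since 3 ∤ 424 (the parts of T(424, 3) cannot all be equal).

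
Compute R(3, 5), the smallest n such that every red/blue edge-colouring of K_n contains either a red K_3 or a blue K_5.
R(3, 5) = 14

Lower bound: an explicit 2-colouring of K_{13} (typically a Paley-type or other structured construction) avoids a red K_3 and a blue K_5, showing R(3, 5) > 13.
Upper bound: the Erdős–Szekeres recurrence R(r, t') ≤ R(r−1, t') + R(r, t'−1) yields R(3, 5) ≤ 14.
Hence R(3, 5) = 14.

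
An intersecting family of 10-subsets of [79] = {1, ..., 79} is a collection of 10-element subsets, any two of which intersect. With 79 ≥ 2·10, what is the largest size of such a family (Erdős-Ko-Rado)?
max |F| = C(78, 9) = 182364632450

Erdős-Ko-Rado (1961): when n ≥ 2k, max |F| = C(n−1, k−1). The bound is attained by the star {A : i ∈ A} for any fixed i ∈ [n]. Here C(79−1, 10−1) = C(78, 9) = 182364632450.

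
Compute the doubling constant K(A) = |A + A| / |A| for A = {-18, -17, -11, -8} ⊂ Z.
K = |A + A| / |A| = 10/4 = 5/2

Enumerate A + A = {a + b : a, b ∈ A}. With |A| = 4, there are |A|^2 = 16 ordered sum pairs; collecting distinct values, A + A = {-36, -35, -34, -29, -28, -26, -25, -22, -19, -16}, so |A + A| = 10. Thus K = 10/4 = 5/2. For comparison, the minimum possible |A + A| over all 4-element sets is 2·4 − 1 = 7 (so min K = 7/4), attained only by arithmetic progressions.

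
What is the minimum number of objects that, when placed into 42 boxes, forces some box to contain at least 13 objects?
n = (13 − 1)·42 + 1 = 505

By the generalised pigeonhole principle, to guarantee some box contains ≥ r objects we need more than (r − 1) · k objects total. Threshold: n = (r − 1) · k + 1. With r = 13 and k = 42: n = 12 · 42 + 1 = 504 + 1 = 505. For n = 504 = 12 · 42, we can put exactly 12 objects in every box, avoiding 13 in any single one — so 505 is tight.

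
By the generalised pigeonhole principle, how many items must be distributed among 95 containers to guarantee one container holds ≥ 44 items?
n = (44 − 1)·95 + 1 = 4086

By the generalised pigeonhole principle, to guarantee some box contains ≥ r objects we need more than (r − 1) · k objects total. Threshold: n = (r − 1) · k + 1. With r = 44 and k = 95: n = 43 · 95 + 1 = 4085 + 1 = 4086. For n = 4085 = 43 · 95, we can put exactly 43 objects in every box, avoiding 44 in any single one — so 4086 is tight.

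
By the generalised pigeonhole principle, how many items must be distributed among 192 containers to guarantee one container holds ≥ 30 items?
n = (30 − 1)·192 + 1 = 5569

By the generalised pigeonhole principle, to guarantee some box contains ≥ r objects we need more than (r − 1) · k objects total. Threshold: n = (r − 1) · k + 1. With r = 30 and k = 192: n = 29 · 192 + 1 = 5568 + 1 = 5569. For n = 5568 = 29 · 192, we can put exactly 29 objects in every box, avoiding 30 in any single one — so 5569 is tight.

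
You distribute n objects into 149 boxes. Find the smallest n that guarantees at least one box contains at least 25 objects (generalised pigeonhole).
n = (25 − 1)·149 + 1 = 3577

By the generalised pigeonhole principle, to guarantee some box contains ≥ r objects we need more than (r − 1) · k objects total. Threshold: n = (r − 1) · k + 1. With r = 25 and k = 149: n = 24 · 149 + 1 = 3576 + 1 = 3577. For n = 3576 = 24 · 149, we can put exactly 24 objects in every box, avoiding 25 in any single one — so 3577 is tight.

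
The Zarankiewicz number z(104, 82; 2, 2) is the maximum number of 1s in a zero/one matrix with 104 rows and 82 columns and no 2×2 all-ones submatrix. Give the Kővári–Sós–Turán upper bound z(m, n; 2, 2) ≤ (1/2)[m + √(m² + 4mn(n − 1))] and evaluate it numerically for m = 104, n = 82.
z(104, 82; 2, 2) ≤ (1/2)[104 + √(104² + 4·104·82·81)] = (1/2)[104 + √2773888] = 884.7497

Kővári–Sós–Turán: let r_1, ..., r_104 be the row sums and z = Σ r_i the total number of 1s. Each pair of columns can share at most one row with both entries 1 (else a 2×2 all-ones block appears), so Σ_i C(r_i, 2) ≤ C(82, 2) = 3321. By convexity Σ_i C(r_i, 2) ≥ 104·C(z/104, 2) = z(z − 104)/(2·104), giving z² − 104z − 104·82·81 ≤ 0 and hence z ≤ (1/2)[104 + √(10816 + 4·690768)] = (1/2)[104 + √2773888] ≈ (1/2)(104 + 1665.4993) = 884.7497.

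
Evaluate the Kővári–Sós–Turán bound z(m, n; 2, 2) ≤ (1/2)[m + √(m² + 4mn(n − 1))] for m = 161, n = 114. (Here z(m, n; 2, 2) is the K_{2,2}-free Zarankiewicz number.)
z(161, 114; 2, 2) ≤ (1/2)[161 + √(161² + 4·161·114·113)] = (1/2)[161 + √8321929] = 1522.8877

Kővári–Sós–Turán: let r_1, ..., r_161 be the row sums and z = Σ r_i the total number of 1s. Each pair of columns can share at most one row with both entries 1 (else a 2×2 all-ones block appears), so Σ_i C(r_i, 2) ≤ C(114, 2) = 6441. By convexity Σ_i C(r_i, 2) ≥ 161·C(z/161, 2) = z(z − 161)/(2·161), giving z² − 161z − 161·114·113 ≤ 0 and hence z ≤ (1/2)[161 + √(25921 + 4·2074002)] = (1/2)[161 + √8321929] ≈ (1/2)(161 + 2884.7754) = 1522.8877.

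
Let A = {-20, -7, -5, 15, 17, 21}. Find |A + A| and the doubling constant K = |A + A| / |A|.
K = |A + A| / |A| = 20/6 = 10/3

Enumerate A + A = {a + b : a, b ∈ A}. With |A| = 6, there are |A|^2 = 36 ordered sum pairs; collecting distinct values, A + A = {-40, -27, -25, -14, -12, -10, -5, -3, 1, 8, 10, 12, 14, 16, 30, 32, 34, 36, 38, 42}, so |A + A| = 20. Thus K = 20/6 = 10/3. For comparison, the minimum possible |A + A| over all 6-element sets is 2·6 − 1 = 11 (so min K = 11/6), attained only by arithmetic progressions.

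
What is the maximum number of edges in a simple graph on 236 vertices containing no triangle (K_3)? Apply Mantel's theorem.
ex(236, K_3) = ⌊236^2/4⌋ = 13924

Mantel (1907): a triangle-free graph on n vertices has at most ⌊n^2/4⌋ edges, with equality for the complete bipartite graph K_{⌊n/2⌋, ⌈n/2⌉}. For n = 236: ⌊236^2/4⌋ = ⌊55696/4⌋ = 13924. The extremal graph is K_{118, 118}, which has 118·118 = 13924 edges.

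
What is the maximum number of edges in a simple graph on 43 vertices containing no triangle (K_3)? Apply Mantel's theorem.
ex(43, K_3) = ⌊43^2/4⌋ = 462

Mantel (1907): a triangle-free graph on n vertices has at most ⌊n^2/4⌋ edges, with equality for the complete bipartite graph K_{⌊n/2⌋, ⌈n/2⌉}. For n = 43: ⌊43^2/4⌋ = ⌊1849/4⌋ = 462. The extremal graph is K_{21, 22}, which has 21·22 = 462 edges.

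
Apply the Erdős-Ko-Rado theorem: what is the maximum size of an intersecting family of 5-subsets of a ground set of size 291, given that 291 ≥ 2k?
max |F| = C(290, 4) = 288641640

The Erdős-Ko-Rado theorem states: for n ≥ 2k, an intersecting family of k-subsets of an n-element set has size at most C(n − 1, k − 1), with equality for 'star' families {A ⊆ [n] : |A| = k, i ∈ A} (fix an element i). For n = 291, k = 5: C(290, 4) = 288641640.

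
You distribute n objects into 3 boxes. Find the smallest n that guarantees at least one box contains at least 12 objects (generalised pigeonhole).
n = (12 − 1)·3 + 1 = 34

By the generalised pigeonhole principle, to guarantee some box contains ≥ r objects we need more than (r − 1) · k objects total. Threshold: n = (r − 1) · k + 1. With r = 12 and k = 3: n = 11 · 3 + 1 = 33 + 1 = 34. For n = 33 = 11 · 3, we can put exactly 11 objects in every box, avoiding 12 in any single one — so 34 is tight.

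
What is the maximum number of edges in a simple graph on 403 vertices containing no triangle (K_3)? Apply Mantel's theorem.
ex(403, K_3) = ⌊403^2/4⌋ = 40602

Mantel (1907): a triangle-free graph on n vertices has at most ⌊n^2/4⌋ edges, with equality for the complete bipartite graph K_{⌊n/2⌋, ⌈n/2⌉}. For n = 403: ⌊403^2/4⌋ = ⌊162409/4⌋ = 40602. The extremal graph is K_{201, 202}, which has 201·202 = 40602 edges.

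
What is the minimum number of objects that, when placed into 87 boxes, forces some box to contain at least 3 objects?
n = (3 − 1)·87 + 1 = 175

By the generalised pigeonhole principle, to guarantee some box contains ≥ r objects we need more than (r − 1) · k objects total. Threshold: n = (r − 1) · k + 1. With r = 3 and k = 87: n = 2 · 87 + 1 = 174 + 1 = 175. For n = 174 = 2 · 87, we can put exactly 2 objects in every box, avoiding 3 in any single one — so 175 is tight.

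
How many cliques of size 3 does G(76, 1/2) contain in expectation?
E[# K_3] = C(76, 3) · (1/2)^C(3, 2) = 70300 / 2^3 = 17575/2 = 8787.5

For each 3-subset S of vertices (there are C(76, 3) = 70300 such S), let X_S = 1 if S induces a K_3 (all C(3, 2) = 3 edges present). Then P(X_S = 1) = (1/2)^3 = 1/8. By linearity of expectation, E[# K_3] = C(76, 3) · (1/2)^3 = 70300 / 8 = 17575/2 = 8787.5.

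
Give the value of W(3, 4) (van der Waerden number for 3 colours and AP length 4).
W(3, 4) = 293

W(3, 4) = 293. The lower bound W(3, 4) > 292 comes from an explicit good 3-colouring of [1, 292]; the upper bound W(3, 4) ≤ 293 was verified by exhaustive search over 3-colourings of [1, 293].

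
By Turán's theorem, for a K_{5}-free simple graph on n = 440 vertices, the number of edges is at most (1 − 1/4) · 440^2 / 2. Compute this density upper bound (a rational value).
Turán density bound = (3/4) · 440^2/2 = 72600

Turán's theorem: ex(n, K_{r+1}) is achieved by the complete r-partite Turán graph T(n, r) with parts as balanced as possible, and is at most (1 − 1/r) · n^2/2. For r = 4, n = 440: the density bound is (3/4) · 193600/2 = 72600. Since 4 ∣ 440, the Turán graph T(440, 4) has parts of equal size 110, and its edge count e(T(440, 4)) = 72600 attains the density bound exactly.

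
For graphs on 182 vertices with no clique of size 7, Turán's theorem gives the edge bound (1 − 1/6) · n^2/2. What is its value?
Turán density bound = (5/6) · 182^2/2 = 41405/3 ≈ 13801.6667

Turán's theorem: ex(n, K_{r+1}) is achieved by the complete r-partite Turán graph T(n, r) with parts as balanced as possible, and is at most (1 − 1/r) · n^2/2. For r = 6, n = 182: the density bound is (5/6) · 33124/2 = 41405/3 ≈ 13801.6667. The integer-valued extremum is e(T(182, 6)) = 13801, which is strictly less than the density bound 41405/3 since 6 ∤ 182 (the parts of T(182, 6) cannot all be equal).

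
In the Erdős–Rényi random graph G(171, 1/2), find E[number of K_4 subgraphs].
E[# K_4] = C(171, 4) · (1/2)^C(4, 2) = 34389810 / 2^6 = 17194905/32 = 537340.78125

For each 4-subset S of vertices (there are C(171, 4) = 34389810 such S), let X_S = 1 if S induces a K_4 (all C(4, 2) = 6 edges present). Then P(X_S = 1) = (1/2)^6 = 1/64. By linearity of expectation, E[# K_4] = C(171, 4) · (1/2)^6 = 34389810 / 64 = 17194905/32 = 537340.78125.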